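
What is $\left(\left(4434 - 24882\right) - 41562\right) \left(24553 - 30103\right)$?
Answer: $344155500$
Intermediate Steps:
$\left(\left(4434 - 24882\right) - 41562\right) \left(24553 - 30103\right) = \left(-20448 - 41562\right) \left(-5550\right) = \left(-62010\right) \left(-5550\right) = 344155500$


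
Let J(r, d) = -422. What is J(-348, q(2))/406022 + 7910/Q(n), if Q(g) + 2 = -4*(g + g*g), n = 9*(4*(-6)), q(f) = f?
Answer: -822506396/18855864691 ≈ -0.043621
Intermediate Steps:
n = -216 (n = 9*(-24) = -216)
Q(g) = -2 - 4*g - 4*g**2 (Q(g) = -2 - 4*(g + g*g) = -2 - 4*(g + g**2) = -2 + (-4*g - 4*g**2) = -2 - 4*g - 4*g**2)
J(-348, q(2))/406022 + 7910/Q(n) = -422/406022 + 7910/(-2 - 4*(-216) - 4*(-216)**2) = -422*1/406022 + 7910/(-2 + 864 - 4*46656) = -211/203011 + 7910/(-2 + 864 - 186624) = -211/203011 + 7910/(-185762) = -211/203011 + 7910*(-1/185762) = -211/203011 - 3955/92881 = -822506396/18855864691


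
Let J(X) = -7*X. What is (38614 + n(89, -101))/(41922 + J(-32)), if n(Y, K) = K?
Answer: 38513/42146 ≈ 0.91380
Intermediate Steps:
(38614 + n(89, -101))/(41922 + J(-32)) = (38614 - 101)/(41922 - 7*(-32)) = 38513/(41922 + 224) = 38513/42146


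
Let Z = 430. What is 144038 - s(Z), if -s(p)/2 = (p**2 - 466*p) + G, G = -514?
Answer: 112050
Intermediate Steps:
s(p) = 1028 - 2*p**2 + 932*p (s(p) = -2*((p**2 - 466*p) - 514) = -2*(-514 + p**2 - 466*p) = 1028 - 2*p**2 + 932*p)
144038 - s(Z) = 144038 - (1028 - 2*430**2 + 932*430) = 144038 - (1028 - 2*184900 + 400760) = 144038 - (1028 - 369800 + 400760) = 144038 - 1*31988 = 144038 - 31988 = 112050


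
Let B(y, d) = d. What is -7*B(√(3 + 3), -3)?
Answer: 21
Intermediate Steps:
-7*B(√(3 + 3), -3) = -7*(-3) = 21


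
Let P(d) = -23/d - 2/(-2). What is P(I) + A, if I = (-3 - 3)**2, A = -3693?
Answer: -132935/36 ≈ -3692.6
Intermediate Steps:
I = 36 (I = (-6)**2 = 36)
P(d) = 1 - 23/d (P(d) = -23/d - 2*(-1/2) = -23/d + 1 = 1 - 23/d)
P(I) + A = (-23 + 36)/36 - 3693 = (1/36)*13 - 3693 = 13/36 - 3693 = -132935/36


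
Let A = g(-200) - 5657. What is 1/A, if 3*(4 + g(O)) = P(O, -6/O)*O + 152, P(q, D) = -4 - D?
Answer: -3/16025 ≈ -0.00018721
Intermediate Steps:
g(O) = 140/3 + O*(-4 + 6/O)/3 (g(O) = -4 + ((-4 - (-6)/O)*O + 152)/3 = -4 + ((-4 + 6/O)*O + 152)/3 = -4 + (O*(-4 + 6/O) + 152)/3 = -4 + (152 + O*(-4 + 6/O))/3 = -4 + (152/3 + O*(-4 + 6/O)/3) = 140/3 + O*(-4 + 6/O)/3)
A = -16025/3 (A = (146/3 - 4/3*(-200)) - 5657 = (146/3 + 800/3) - 5657 = 946/3 - 5657 = -16025/3 ≈ -5341.7)
1/A = 1/(-16025/3) = -3/16025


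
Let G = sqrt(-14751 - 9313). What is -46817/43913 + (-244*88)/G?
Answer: -46817/43913 + 671*I*sqrt(94)/47 ≈ -1.0661 + 138.42*I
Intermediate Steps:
G = 16*I*sqrt(94) (G = sqrt(-24064) = 16*I*sqrt(94) ≈ 155.13*I)
-46817/43913 + (-244*88)/G = -46817/43913 + (-244*88)/((16*I*sqrt(94))) = -46817*1/43913 - (-671)*I*sqrt(94)/47 = -46817/43913 + 671*I*sqrt(94)/47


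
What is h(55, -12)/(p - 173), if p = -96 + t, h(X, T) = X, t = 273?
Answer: 55/4 ≈ 13.750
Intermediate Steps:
p = 177 (p = -96 + 273 = 177)
h(55, -12)/(p - 173) = 55/(177 - 173) = 55/4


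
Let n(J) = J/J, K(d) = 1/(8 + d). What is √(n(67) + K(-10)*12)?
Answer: I*√5 ≈ 2.2361*I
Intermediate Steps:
n(J) = 1
√(n(67) + K(-10)*12) = √(1 + 12/(8 - 10)) = √(1 + 12/(-2)) = √(1 - ½*12) = √(1 - 6) = √(-5) = I*√5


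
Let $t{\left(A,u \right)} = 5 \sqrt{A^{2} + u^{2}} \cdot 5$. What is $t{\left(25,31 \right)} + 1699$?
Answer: $1699 + 25 \sqrt{1586} \approx 2694.6$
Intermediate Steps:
$t{\left(A,u \right)} = 25 \sqrt{A^{2} + u^{2}}$
$t{\left(25,31 \right)} + 1699 = 25 \sqrt{25^{2} + 31^{2}} + 1699 = 25 \sqrt{625 + 961} + 1699 = 25 \sqrt{1586} + 1699 = 1699 + 25 \sqrt{1586}$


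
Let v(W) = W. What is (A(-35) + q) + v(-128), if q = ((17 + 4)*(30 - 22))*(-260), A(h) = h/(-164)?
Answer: -7184477/164 ≈ -43808.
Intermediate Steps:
A(h) = -h/164 (A(h) = h*(-1/164) = -h/164)
q = -43680 (q = (21*8)*(-260) = 168*(-260) = -43680)
(A(-35) + q) + v(-128) = (-1/164*(-35) - 43680) - 128 = (35/164 - 43680) - 128 = -7163485/164 - 128 = -7184477/164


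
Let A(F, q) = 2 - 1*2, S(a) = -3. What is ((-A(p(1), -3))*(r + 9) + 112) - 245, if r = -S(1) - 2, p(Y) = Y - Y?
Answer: -133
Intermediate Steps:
p(Y) = 0
A(F, q) = 0 (A(F, q) = 2 - 2 = 0)
r = 1 (r = -1*(-3) - 2 = 3 - 2 = 1)
((-A(p(1), -3))*(r + 9) + 112) - 245 = ((-1*0)*(1 + 9) + 112) - 245 = (0*10 + 112) - 245 = (0 + 112) - 245 = 112 - 245 = -133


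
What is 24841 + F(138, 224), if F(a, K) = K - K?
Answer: 24841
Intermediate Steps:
F(a, K) = 0
24841 + F(138, 224) = 24841 + 0 = 24841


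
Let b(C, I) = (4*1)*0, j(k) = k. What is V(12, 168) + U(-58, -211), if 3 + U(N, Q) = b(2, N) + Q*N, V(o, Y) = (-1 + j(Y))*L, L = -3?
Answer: 11734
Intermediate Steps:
b(C, I) = 0 (b(C, I) = 4*0 = 0)
V(o, Y) = 3 - 3*Y (V(o, Y) = (-1 + Y)*(-3) = 3 - 3*Y)
U(N, Q) = -3 + N*Q (U(N, Q) = -3 + (0 + Q*N) = -3 + (0 + N*Q) = -3 + N*Q)
V(12, 168) + U(-58, -211) = (3 - 3*168) + (-3 - 58*(-211)) = (3 - 504) + (-3 + 12238) = -501 + 12235 = 11734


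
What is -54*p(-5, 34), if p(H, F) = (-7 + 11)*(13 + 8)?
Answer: -4536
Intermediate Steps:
p(H, F) = 84 (p(H, F) = 4*21 = 84)
-54*p(-5, 34) = -54*84 = -4536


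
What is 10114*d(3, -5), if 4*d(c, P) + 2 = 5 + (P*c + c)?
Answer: -45513/2 ≈ -22757.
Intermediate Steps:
d(c, P) = ¾ + c/4 + P*c/4 (d(c, P) = -½ + (5 + (P*c + c))/4 = -½ + (5 + (c + P*c))/4 = -½ + (5 + c + P*c)/4 = -½ + (5/4 + c/4 + P*c/4) = ¾ + c/4 + P*c/4)
10114*d(3, -5) = 10114*(¾ + (¼)*3 + (¼)*(-5)*3) = 10114*(¾ + ¾ - 15/4) = 10114*(-9/4) = -45513/2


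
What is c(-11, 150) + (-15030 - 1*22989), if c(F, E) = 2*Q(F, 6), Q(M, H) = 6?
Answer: -38007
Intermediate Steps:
c(F, E) = 12 (c(F, E) = 2*6 = 12)
c(-11, 150) + (-15030 - 1*22989) = 12 + (-15030 - 1*22989) = 12 + (-15030 - 22989) = 12 - 38019 = -38007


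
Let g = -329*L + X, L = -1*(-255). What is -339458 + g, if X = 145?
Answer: -423208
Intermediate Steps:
L = 255
g = -83750 (g = -329*255 + 145 = -83895 + 145 = -83750)
-339458 + g = -339458 - 83750 = -423208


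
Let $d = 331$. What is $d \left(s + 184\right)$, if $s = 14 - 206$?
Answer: $-2648$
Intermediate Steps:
$s = -192$
$d \left(s + 184\right) = 331 \left(-192 + 184\right) = 331 \left(-8\right) = -2648$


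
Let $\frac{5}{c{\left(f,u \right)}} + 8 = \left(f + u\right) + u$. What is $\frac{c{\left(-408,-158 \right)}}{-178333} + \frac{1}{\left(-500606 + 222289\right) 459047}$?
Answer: $\frac{638672379739}{16677835448592988644} \approx 3.8295 \cdot 10^{-8}$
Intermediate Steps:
$c{\left(f,u \right)} = \frac{5}{-8 + f + 2 u}$ ($c{\left(f,u \right)} = \frac{5}{-8 + \left(\left(f + u\right) + u\right)} = \frac{5}{-8 + \left(f + 2 u\right)} = \frac{5}{-8 + f + 2 u}$)
$\frac{c{\left(-408,-158 \right)}}{-178333} + \frac{1}{\left(-500606 + 222289\right) 459047} = \frac{5 \frac{1}{-8 - 408 + 2 \left(-158\right)}}{-178333} + \frac{1}{\left(-500606 + 222289\right) 459047} = \frac{5}{-8 - 408 - 316} \left(- \frac{1}{178333}\right) + \frac{1}{-278317} \cdot \frac{1}{459047} = \frac{5}{-732} \left(- \frac{1}{178333}\right) - \frac{1}{127760583899} = 5 \left(- \frac{1}{732}\right) \left(- \frac{1}{178333}\right) - \frac{1}{127760583899} = \left(- \frac{5}{732}\right) \left(- \frac{1}{178333}\right) - \frac{1}{127760583899} = \frac{5}{130539756} - \frac{1}{127760583899} = \frac{638672379739}{16677835448592988644}$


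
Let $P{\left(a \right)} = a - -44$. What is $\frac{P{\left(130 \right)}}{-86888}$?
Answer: $- \frac{87}{43444} \approx -0.0020026$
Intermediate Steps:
$P{\left(a \right)} = 44 + a$ ($P{\left(a \right)} = a + 44 = 44 + a$)
$\frac{P{\left(130 \right)}}{-86888} = \frac{44 + 130}{-86888} = 174 \left(- \frac{1}{86888}\right) = - \frac{87}{43444}$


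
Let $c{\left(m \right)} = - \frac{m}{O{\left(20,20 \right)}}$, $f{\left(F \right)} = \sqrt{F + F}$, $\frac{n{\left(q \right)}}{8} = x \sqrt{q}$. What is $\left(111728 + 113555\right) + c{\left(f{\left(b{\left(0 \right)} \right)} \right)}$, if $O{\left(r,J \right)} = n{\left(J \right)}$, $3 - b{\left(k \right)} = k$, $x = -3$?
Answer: $225283 + \frac{\sqrt{30}}{240} \approx 2.2528 \cdot 10^{5}$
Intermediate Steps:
$b{\left(k \right)} = 3 - k$
$n{\left(q \right)} = - 24 \sqrt{q}$ ($n{\left(q \right)} = 8 \left(- 3 \sqrt{q}\right) = - 24 \sqrt{q}$)
$O{\left(r,J \right)} = - 24 \sqrt{J}$
$f{\left(F \right)} = \sqrt{2} \sqrt{F}$ ($f{\left(F \right)} = \sqrt{2 F} = \sqrt{2} \sqrt{F}$)
$c{\left(m \right)} = \frac{m \sqrt{5}}{240}$ ($c{\left(m \right)} = - \frac{m}{\left(-24\right) \sqrt{20}} = - \frac{m}{\left(-24\right) 2 \sqrt{5}} = - \frac{m}{\left(-48\right) \sqrt{5}} = - m \left(- \frac{\sqrt{5}}{240}\right) = - \frac{\left(-1\right) m \sqrt{5}}{240} = \frac{m \sqrt{5}}{240}$)
$\left(111728 + 113555\right) + c{\left(f{\left(b{\left(0 \right)} \right)} \right)} = \left(111728 + 113555\right) + \frac{\sqrt{2} \sqrt{3 - 0} \sqrt{5}}{240} = 225283 + \frac{\sqrt{2} \sqrt{3 + 0} \sqrt{5}}{240} = 225283 + \frac{\sqrt{2} \sqrt{3} \sqrt{5}}{240} = 225283 + \frac{\sqrt{6} \sqrt{5}}{240} = 225283 + \frac{\sqrt{30}}{240}$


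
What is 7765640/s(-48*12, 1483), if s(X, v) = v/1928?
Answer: 14972153920/1483 ≈ 1.0096e+7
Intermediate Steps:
s(X, v) = v/1928 (s(X, v) = v*(1/1928) = v/1928)
7765640/s(-48*12, 1483) = 7765640/(((1/1928)*1483)) = 7765640/(1483/1928) = 7765640*(1928/1483) = 14972153920/1483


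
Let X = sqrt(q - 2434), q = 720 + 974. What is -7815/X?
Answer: 1563*I*sqrt(185)/74 ≈ 287.29*I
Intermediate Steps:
q = 1694
X = 2*I*sqrt(185) (X = sqrt(1694 - 2434) = sqrt(-740) = 2*I*sqrt(185) ≈ 27.203*I)
-7815/X = -7815*(-I*sqrt(185)/370) = -(-1563)*I*sqrt(185)/74 = 1563*I*sqrt(185)/74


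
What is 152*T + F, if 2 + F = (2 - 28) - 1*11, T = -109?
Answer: -16607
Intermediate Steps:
F = -39 (F = -2 + ((2 - 28) - 1*11) = -2 + (-26 - 11) = -2 - 37 = -39)
152*T + F = 152*(-109) - 39 = -16568 - 39 = -16607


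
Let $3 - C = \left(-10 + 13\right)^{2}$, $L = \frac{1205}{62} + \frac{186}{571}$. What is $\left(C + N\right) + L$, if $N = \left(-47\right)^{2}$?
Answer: $\frac{78690193}{35402} \approx 2222.8$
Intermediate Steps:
$L = \frac{699587}{35402}$ ($L = 1205 \cdot \frac{1}{62} + 186 \cdot \frac{1}{571} = \frac{1205}{62} + \frac{186}{571} = \frac{699587}{35402} \approx 19.761$)
$N = 2209$
$C = -6$ ($C = 3 - \left(-10 + 13\right)^{2} = 3 - 3^{2} = 3 - 9 = -6$)
$\left(C + N\right) + L = \left(-6 + 2209\right) + \frac{699587}{35402} = 2203 + \frac{699587}{35402} = \frac{78690193}{35402}$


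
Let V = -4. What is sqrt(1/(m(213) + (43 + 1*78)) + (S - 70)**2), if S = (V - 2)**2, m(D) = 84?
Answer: sqrt(48581105)/205 ≈ 34.000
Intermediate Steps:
S = 36 (S = (-4 - 2)**2 = (-6)**2 = 36)
sqrt(1/(m(213) + (43 + 1*78)) + (S - 70)**2) = sqrt(1/(84 + (43 + 1*78)) + (36 - 70)**2) = sqrt(1/(84 + (43 + 78)) + (-34)**2) = sqrt(1/(84 + 121) + 1156) = sqrt(1/205 + 1156) = sqrt(236981/205) = sqrt(48581105)/205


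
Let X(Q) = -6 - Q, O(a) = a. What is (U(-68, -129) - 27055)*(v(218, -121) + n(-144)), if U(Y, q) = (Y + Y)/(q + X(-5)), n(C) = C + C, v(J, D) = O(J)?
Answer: 24619098/13 ≈ 1.8938e+6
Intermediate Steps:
v(J, D) = J
n(C) = 2*C
U(Y, q) = 2*Y/(-1 + q) (U(Y, q) = (Y + Y)/(q + (-6 - 1*(-5))) = (2*Y)/(q + (-6 + 5)) = (2*Y)/(q - 1) = (2*Y)/(-1 + q) = 2*Y/(-1 + q))
(U(-68, -129) - 27055)*(v(218, -121) + n(-144)) = (2*(-68)/(-1 - 129) - 27055)*(218 + 2*(-144)) = (2*(-68)/(-130) - 27055)*(218 - 288) = (2*(-68)*(-1/130) - 27055)*(-70) = (68/65 - 27055)*(-70) = -1758507/65*(-70) = 24619098/13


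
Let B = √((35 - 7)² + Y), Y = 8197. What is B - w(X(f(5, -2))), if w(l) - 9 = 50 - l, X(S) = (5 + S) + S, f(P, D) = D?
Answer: -58 + √8981 ≈ 36.768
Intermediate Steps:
X(S) = 5 + 2*S
w(l) = 59 - l (w(l) = 9 + (50 - l) = 59 - l)
B = √8981 (B = √((35 - 7)² + 8197) = √(28² + 8197) = √(784 + 8197) = √8981 ≈ 94.768)
B - w(X(f(5, -2))) = √8981 - (59 - (5 + 2*(-2))) = √8981 - (59 - (5 - 4)) = √8981 - (59 - 1*1) = √8981 - (59 - 1) = √8981 - 1*58 = √8981 - 58 = -58 + √8981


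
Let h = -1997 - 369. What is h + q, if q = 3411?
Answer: 1045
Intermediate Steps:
h = -2366
h + q = -2366 + 3411 = 1045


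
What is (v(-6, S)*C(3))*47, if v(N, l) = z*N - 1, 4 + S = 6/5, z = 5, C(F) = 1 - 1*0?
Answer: -1457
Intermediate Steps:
C(F) = 1 (C(F) = 1 + 0 = 1)
S = -14/5 (S = -4 + 6/5 = -14/5 ≈ -2.8000)
v(N, l) = -1 + 5*N (v(N, l) = 5*N - 1 = -1 + 5*N)
(v(-6, S)*C(3))*47 = ((-1 + 5*(-6))*1)*47 = ((-1 - 30)*1)*47 = -31*1*47 = -31*47 = -1457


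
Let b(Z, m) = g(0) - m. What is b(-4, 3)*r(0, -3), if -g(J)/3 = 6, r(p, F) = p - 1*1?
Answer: 21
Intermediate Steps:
r(p, F) = -1 + p (r(p, F) = p - 1 = -1 + p)
g(J) = -18 (g(J) = -3*6 = -18)
b(Z, m) = -18 - m
b(-4, 3)*r(0, -3) = (-18 - 1*3)*(-1 + 0) = (-18 - 3)*(-1) = -21*(-1) = 21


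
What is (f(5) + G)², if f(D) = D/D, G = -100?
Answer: 9801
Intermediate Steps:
f(D) = 1
(f(5) + G)² = (1 - 100)² = (-99)² = 9801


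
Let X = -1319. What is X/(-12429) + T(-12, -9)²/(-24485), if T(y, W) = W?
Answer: 31288966/304324065 ≈ 0.10281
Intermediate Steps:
X/(-12429) + T(-12, -9)²/(-24485) = -1319/(-12429) + (-9)²/(-24485) = -1319*(-1/12429) + 81*(-1/24485) = 1319/12429 - 81/24485 = 31288966/304324065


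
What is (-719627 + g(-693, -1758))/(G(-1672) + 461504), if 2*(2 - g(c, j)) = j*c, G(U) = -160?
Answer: -332193/115336 ≈ -2.8802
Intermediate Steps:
g(c, j) = 2 - c*j/2 (g(c, j) = 2 - j*c/2 = 2 - c*j/2)
(-719627 + g(-693, -1758))/(G(-1672) + 461504) = (-719627 + (2 - ½*(-693)*(-1758)))/(-160 + 461504) = (-719627 + (2 - 609147))/461344 = (-719627 - 609145)*(1/461344) = -1328772*1/461344 = -332193/115336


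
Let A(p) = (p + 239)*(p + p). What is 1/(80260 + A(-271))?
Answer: 1/97604 ≈ 1.0245e-5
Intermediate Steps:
A(p) = 2*p*(239 + p) (A(p) = (239 + p)*(2*p) = 2*p*(239 + p))
1/(80260 + A(-271)) = 1/(80260 + 2*(-271)*(239 - 271)) = 1/(80260 + 2*(-271)*(-32)) = 1/(80260 + 17344) = 1/97604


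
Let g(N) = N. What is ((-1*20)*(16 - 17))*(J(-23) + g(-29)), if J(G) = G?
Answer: -1040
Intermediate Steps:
((-1*20)*(16 - 17))*(J(-23) + g(-29)) = ((-1*20)*(16 - 17))*(-23 - 29) = -20*(-1)*(-52) = 20*(-52) = -1040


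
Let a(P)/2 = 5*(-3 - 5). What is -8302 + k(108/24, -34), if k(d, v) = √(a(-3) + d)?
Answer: -8302 + I*√302/2 ≈ -8302.0 + 8.6891*I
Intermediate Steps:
a(P) = -80 (a(P) = 2*(5*(-3 - 5)) = 2*(5*(-8)) = 2*(-40) = -80)
k(d, v) = √(-80 + d)
-8302 + k(108/24, -34) = -8302 + √(-80 + 108/24) = -8302 + √(-80 + 108*(1/24)) = -8302 + √(-80 + 9/2) = -8302 + √(-151/2) = -8302 + I*√302/2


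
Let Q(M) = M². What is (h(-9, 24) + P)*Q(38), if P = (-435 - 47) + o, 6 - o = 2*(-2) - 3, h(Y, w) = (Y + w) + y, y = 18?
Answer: -629584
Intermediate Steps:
h(Y, w) = 18 + Y + w (h(Y, w) = (Y + w) + 18 = 18 + Y + w)
o = 13 (o = 6 - (2*(-2) - 3) = 6 - (-4 - 3) = 6 - 1*(-7) = 6 + 7 = 13)
P = -469 (P = (-435 - 47) + 13 = -482 + 13 = -469)
(h(-9, 24) + P)*Q(38) = ((18 - 9 + 24) - 469)*38² = (33 - 469)*1444 = -436*1444 = -629584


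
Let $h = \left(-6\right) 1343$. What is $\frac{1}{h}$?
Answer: $- \frac{1}{8058} \approx -0.0001241$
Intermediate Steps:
$h = -8058$
$\frac{1}{h} = \frac{1}{-8058} = - \frac{1}{8058}$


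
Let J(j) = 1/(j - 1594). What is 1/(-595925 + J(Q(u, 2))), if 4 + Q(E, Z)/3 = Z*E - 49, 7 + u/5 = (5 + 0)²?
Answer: -1213/722857026 ≈ -1.6781e-6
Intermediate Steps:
u = 90 (u = -35 + 5*(5 + 0)² = -35 + 5*5² = -35 + 5*25 = -35 + 125 = 90)
Q(E, Z) = -159 + 3*E*Z (Q(E, Z) = -12 + 3*(Z*E - 49) = -12 + 3*(E*Z - 49) = -12 + 3*(-49 + E*Z) = -12 + (-147 + 3*E*Z) = -159 + 3*E*Z)
J(j) = 1/(-1594 + j)
1/(-595925 + J(Q(u, 2))) = 1/(-595925 + 1/(-1594 + (-159 + 3*90*2))) = 1/(-595925 + 1/(-1594 + (-159 + 540))) = 1/(-595925 + 1/(-1594 + 381)) = 1/(-595925 + 1/(-1213)) = 1/(-595925 - 1/1213) = 1/(-722857026/1213) = -1213/722857026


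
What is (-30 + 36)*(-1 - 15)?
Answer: -96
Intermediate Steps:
(-30 + 36)*(-1 - 15) = 6*(-16) = -96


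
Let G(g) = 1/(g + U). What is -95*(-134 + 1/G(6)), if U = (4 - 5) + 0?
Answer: 12255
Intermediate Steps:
U = -1 (U = -1 + 0 = -1)
G(g) = 1/(-1 + g) (G(g) = 1/(g - 1) = 1/(-1 + g))
-95*(-134 + 1/G(6)) = -95*(-134 + 1/(1/(-1 + 6))) = -95*(-134 + 1/(1/5)) = -95*(-134 + 5) = -95*(-129) = 12255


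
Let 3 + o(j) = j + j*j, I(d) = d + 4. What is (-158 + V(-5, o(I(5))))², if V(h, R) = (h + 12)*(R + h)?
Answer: 173056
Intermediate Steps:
I(d) = 4 + d
o(j) = -3 + j + j² (o(j) = -3 + (j + j*j) = -3 + (j + j²) = -3 + j + j²)
V(h, R) = (12 + h)*(R + h)
(-158 + V(-5, o(I(5))))² = (-158 + ((-5)² + 12*(-3 + (4 + 5) + (4 + 5)²) + 12*(-5) + (-3 + (4 + 5) + (4 + 5)²)*(-5)))² = (-158 + (25 + 12*(-3 + 9 + 9²) - 60 + (-3 + 9 + 9²)*(-5)))² = (-158 + (25 + 12*(-3 + 9 + 81) - 60 + (-3 + 9 + 81)*(-5)))² = (-158 + (25 + 12*87 - 60 + 87*(-5)))² = (-158 + (25 + 1044 - 60 - 435))² = (-158 + 574)² = 416² = 173056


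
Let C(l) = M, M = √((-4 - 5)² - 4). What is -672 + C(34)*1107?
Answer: -672 + 1107*√77 ≈ 9041.9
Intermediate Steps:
M = √77 (M = √((-9)² - 4) = √(81 - 4) = √77 ≈ 8.7750)
C(l) = √77
-672 + C(34)*1107 = -672 + √77*1107 = -672 + 1107*√77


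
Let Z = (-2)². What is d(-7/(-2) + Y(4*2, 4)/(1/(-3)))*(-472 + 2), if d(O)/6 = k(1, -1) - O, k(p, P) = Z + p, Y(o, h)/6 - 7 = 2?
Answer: -461070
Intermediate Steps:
Z = 4
Y(o, h) = 54 (Y(o, h) = 42 + 6*2 = 42 + 12 = 54)
k(p, P) = 4 + p
d(O) = 30 - 6*O (d(O) = 6*((4 + 1) - O) = 6*(5 - O) = 30 - 6*O)
d(-7/(-2) + Y(4*2, 4)/(1/(-3)))*(-472 + 2) = (30 - 6*(-7/(-2) + 54/(1/(-3))))*(-472 + 2) = (30 - 6*(-7*(-½) + 54/(-⅓)))*(-470) = (30 - 6*(7/2 + 54*(-3)))*(-470) = (30 - 6*(7/2 - 162))*(-470) = (30 - 6*(-317/2))*(-470) = (30 + 951)*(-470) = 981*(-470) = -461070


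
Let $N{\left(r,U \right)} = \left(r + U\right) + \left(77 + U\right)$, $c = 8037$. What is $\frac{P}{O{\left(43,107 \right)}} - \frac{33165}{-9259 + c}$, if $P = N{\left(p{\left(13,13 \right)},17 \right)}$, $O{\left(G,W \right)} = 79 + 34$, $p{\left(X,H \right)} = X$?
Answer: $\frac{3899173}{138086} \approx 28.237$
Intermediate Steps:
$O{\left(G,W \right)} = 113$
$N{\left(r,U \right)} = 77 + r + 2 U$ ($N{\left(r,U \right)} = \left(U + r\right) + \left(77 + U\right) = 77 + r + 2 U$)
$P = 124$ ($P = 77 + 13 + 2 \cdot 17 = 77 + 13 + 34 = 124$)
$\frac{P}{O{\left(43,107 \right)}} - \frac{33165}{-9259 + c} = \frac{124}{113} - \frac{33165}{-9259 + 8037} = 124 \cdot \frac{1}{113} - \frac{33165}{-1222} = \frac{124}{113} - - \frac{33165}{1222} = \frac{124}{113} + \frac{33165}{1222} = \frac{3899173}{138086}$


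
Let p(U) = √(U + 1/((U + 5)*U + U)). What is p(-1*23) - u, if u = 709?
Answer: -709 + 4*I*√219742/391 ≈ -709.0 + 4.7956*I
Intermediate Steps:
p(U) = √(U + 1/(U + U*(5 + U))) (p(U) = √(U + 1/((5 + U)*U + U)) = √(U + 1/(U*(5 + U) + U)) = √(U + 1/(U + U*(5 + U))))
p(-1*23) - u = √((1 + (-1*23)²*(6 - 1*23))/(((-1*23))*(6 - 1*23))) - 1*709 = √((1 + (-23)²*(6 - 23))/((-23)*(6 - 23))) - 709 = √(-1/23*(1 + 529*(-17))/(-17)) - 709 = √(-1/23*(-1/17)*(1 - 8993)) - 709 = √(-1/23*(-1/17)*(-8992)) - 709 = √(-8992/391) - 709 = 4*I*√219742/391 - 709 = -709 + 4*I*√219742/391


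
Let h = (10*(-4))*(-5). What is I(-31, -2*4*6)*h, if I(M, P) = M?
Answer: -6200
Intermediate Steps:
h = 200 (h = -40*(-5) = 200)
I(-31, -2*4*6)*h = -31*200 = -6200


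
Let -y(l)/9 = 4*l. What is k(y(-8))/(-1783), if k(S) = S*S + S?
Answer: -83232/1783 ≈ -46.681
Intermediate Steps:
y(l) = -36*l
k(S) = S + S² (k(S) = S² + S = S + S²)
k(y(-8))/(-1783) = ((-36*(-8))*(1 - 36*(-8)))/(-1783) = (288*(1 + 288))*(-1/1783) = (288*289)*(-1/1783) = 83232*(-1/1783) = -83232/1783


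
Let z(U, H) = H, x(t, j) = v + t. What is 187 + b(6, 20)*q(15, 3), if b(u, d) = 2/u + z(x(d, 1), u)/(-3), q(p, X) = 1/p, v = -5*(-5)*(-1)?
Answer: 1682/9 ≈ 186.89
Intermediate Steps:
v = -25 (v = 25*(-1) = -25)
x(t, j) = -25 + t
b(u, d) = 2/u - u/3 (b(u, d) = 2/u + u/(-3) = 2/u + u*(-⅓) = 2/u - u/3)
187 + b(6, 20)*q(15, 3) = 187 + (2/6 - ⅓*6)/15 = 187 + (2*(⅙) - 2)*(1/15) = 187 + (⅓ - 2)*(1/15) = 187 - 5/3*1/15 = 187 - ⅑ = 1682/9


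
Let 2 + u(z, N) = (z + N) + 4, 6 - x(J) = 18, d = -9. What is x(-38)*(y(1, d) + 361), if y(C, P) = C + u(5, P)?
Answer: -4320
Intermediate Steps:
x(J) = -12 (x(J) = 6 - 1*18 = 6 - 18 = -12)
u(z, N) = 2 + N + z (u(z, N) = -2 + ((z + N) + 4) = -2 + ((N + z) + 4) = -2 + (4 + N + z) = 2 + N + z)
y(C, P) = 7 + C + P (y(C, P) = C + (2 + P + 5) = C + (7 + P) = 7 + C + P)
x(-38)*(y(1, d) + 361) = -12*((7 + 1 - 9) + 361) = -12*(-1 + 361) = -12*360 = -4320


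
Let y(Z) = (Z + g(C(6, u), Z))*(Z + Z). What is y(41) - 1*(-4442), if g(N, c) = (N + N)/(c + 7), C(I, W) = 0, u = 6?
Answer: 7804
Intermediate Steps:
g(N, c) = 2*N/(7 + c) (g(N, c) = (2*N)/(7 + c) = 2*N/(7 + c))
y(Z) = 2*Z² (y(Z) = (Z + 2*0/(7 + Z))*(Z + Z) = (Z + 0)*(2*Z) = Z*(2*Z) = 2*Z²)
y(41) - 1*(-4442) = 2*41² - 1*(-4442) = 2*1681 + 4442 = 3362 + 4442 = 7804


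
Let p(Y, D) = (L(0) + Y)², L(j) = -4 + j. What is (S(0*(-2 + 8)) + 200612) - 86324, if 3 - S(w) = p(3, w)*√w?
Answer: 114291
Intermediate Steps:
p(Y, D) = (-4 + Y)² (p(Y, D) = ((-4 + 0) + Y)² = (-4 + Y)²)
S(w) = 3 - √w (S(w) = 3 - (-4 + 3)²*√w = 3 - (-1)²*√w = 3 - √w)
(S(0*(-2 + 8)) + 200612) - 86324 = ((3 - √(0*(-2 + 8))) + 200612) - 86324 = ((3 - √(0*6)) + 200612) - 86324 = ((3 - √0) + 200612) - 86324 = ((3 - 1*0) + 200612) - 86324 = ((3 + 0) + 200612) - 86324 = (3 + 200612) - 86324 = 200615 - 86324 = 114291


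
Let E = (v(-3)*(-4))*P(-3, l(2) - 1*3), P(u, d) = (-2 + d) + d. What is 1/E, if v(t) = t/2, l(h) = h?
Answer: -1/24 ≈ -0.041667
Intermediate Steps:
P(u, d) = -2 + 2*d
v(t) = t/2 (v(t) = t*(½) = t/2)
E = -24 (E = (((½)*(-3))*(-4))*(-2 + 2*(2 - 1*3)) = (-3/2*(-4))*(-2 + 2*(2 - 3)) = 6*(-2 + 2*(-1)) = 6*(-2 - 2) = 6*(-4) = -24)
1/E = 1/(-24) = -1/24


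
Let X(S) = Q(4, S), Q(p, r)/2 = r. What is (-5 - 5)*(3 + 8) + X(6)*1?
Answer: -98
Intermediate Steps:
Q(p, r) = 2*r
X(S) = 2*S
(-5 - 5)*(3 + 8) + X(6)*1 = (-5 - 5)*(3 + 8) + (2*6)*1 = -10*11 + 12*1 = -110 + 12 = -98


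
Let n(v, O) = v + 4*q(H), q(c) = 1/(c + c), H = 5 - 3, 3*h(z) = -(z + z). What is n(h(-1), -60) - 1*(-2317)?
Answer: 6956/3 ≈ 2318.7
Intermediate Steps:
h(z) = -2*z/3 (h(z) = (-(z + z))/3 = (-2*z)/3 = -2*z/3)
H = 2
q(c) = 1/(2*c)
n(v, O) = 1 + v (n(v, O) = v + 4*((½)/2) = v + 4*((½)*(½)) = v + 4*(¼) = v + 1 = 1 + v)
n(h(-1), -60) - 1*(-2317) = (1 - ⅔*(-1)) - 1*(-2317) = (1 + ⅔) + 2317 = 5/3 + 2317 = 6956/3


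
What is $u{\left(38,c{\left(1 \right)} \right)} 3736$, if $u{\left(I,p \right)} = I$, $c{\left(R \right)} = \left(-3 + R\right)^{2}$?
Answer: $141968$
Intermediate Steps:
$u{\left(38,c{\left(1 \right)} \right)} 3736 = 38 \cdot 3736 = 141968$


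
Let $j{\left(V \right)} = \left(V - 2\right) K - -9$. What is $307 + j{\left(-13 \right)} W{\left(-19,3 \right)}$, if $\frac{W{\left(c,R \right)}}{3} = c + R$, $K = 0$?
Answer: $-125$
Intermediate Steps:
$j{\left(V \right)} = 9$ ($j{\left(V \right)} = \left(V - 2\right) 0 - -9 = \left(-2 + V\right) 0 + 9 = 0 + 9 = 9$)
$W{\left(c,R \right)} = 3 R + 3 c$ ($W{\left(c,R \right)} = 3 \left(c + R\right) = 3 \left(R + c\right) = 3 R + 3 c$)
$307 + j{\left(-13 \right)} W{\left(-19,3 \right)} = 307 + 9 \left(3 \cdot 3 + 3 \left(-19\right)\right) = 307 + 9 \left(9 - 57\right) = 307 + 9 \left(-48\right) = 307 - 432 = -125$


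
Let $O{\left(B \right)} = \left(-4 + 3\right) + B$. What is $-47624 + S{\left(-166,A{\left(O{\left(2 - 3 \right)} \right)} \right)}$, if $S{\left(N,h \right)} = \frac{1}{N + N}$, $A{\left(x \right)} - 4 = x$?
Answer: $- \frac{15811169}{332} \approx -47624.0$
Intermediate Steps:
$O{\left(B \right)} = -1 + B$
$A{\left(x \right)} = 4 + x$
$S{\left(N,h \right)} = \frac{1}{2 N}$
$-47624 + S{\left(-166,A{\left(O{\left(2 - 3 \right)} \right)} \right)} = -47624 + \frac{1}{2 \left(-166\right)} = -47624 + \frac{1}{2} \left(- \frac{1}{166}\right) = -47624 - \frac{1}{332} = - \frac{15811169}{332}$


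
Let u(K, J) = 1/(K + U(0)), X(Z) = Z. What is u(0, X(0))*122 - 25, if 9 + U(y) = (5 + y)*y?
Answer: -347/9 ≈ -38.556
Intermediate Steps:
U(y) = -9 + y*(5 + y) (U(y) = -9 + (5 + y)*y = -9 + y*(5 + y))
u(K, J) = 1/(-9 + K) (u(K, J) = 1/(K + (-9 + 0**2 + 5*0)) = 1/(K + (-9 + 0 + 0)) = 1/(K - 9) = 1/(-9 + K))
u(0, X(0))*122 - 25 = 122/(-9 + 0) - 25 = 122/(-9) - 25 = -1/9*122 - 25 = -122/9 - 25 = -347/9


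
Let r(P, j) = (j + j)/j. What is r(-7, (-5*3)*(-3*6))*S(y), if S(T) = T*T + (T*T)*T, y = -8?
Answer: -896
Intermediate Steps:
r(P, j) = 2 (r(P, j) = (2*j)/j = 2)
S(T) = T² + T³ (S(T) = T² + T²*T = T² + T³)
r(-7, (-5*3)*(-3*6))*S(y) = 2*((-8)²*(1 - 8)) = 2*(64*(-7)) = 2*(-448) = -896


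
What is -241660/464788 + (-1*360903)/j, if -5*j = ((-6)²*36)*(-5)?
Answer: -14004714577/50197104 ≈ -278.99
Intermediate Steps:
j = 1296 (j = -(-6)²*36*(-5)/5 = -36*36*(-5)/5 = -1296*(-5)/5 = -⅕*(-6480) = 1296)
-241660/464788 + (-1*360903)/j = -241660/464788 - 1*360903/1296 = -241660*1/464788 - 360903*1/1296 = -60415/116197 - 120301/432 = -14004714577/50197104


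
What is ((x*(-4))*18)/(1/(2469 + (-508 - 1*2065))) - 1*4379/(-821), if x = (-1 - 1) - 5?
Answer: -43029157/821 ≈ -52411.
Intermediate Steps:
x = -7 (x = -2 - 5 = -7)
((x*(-4))*18)/(1/(2469 + (-508 - 1*2065))) - 1*4379/(-821) = (-7*(-4)*18)/(1/(2469 + (-508 - 1*2065))) - 1*4379/(-821) = (28*18)/(1/(2469 + (-508 - 2065))) - 4379*(-1/821) = 504/(1/(2469 - 2573)) + 4379/821 = 504/(1/(-104)) + 4379/821 = 504/(-1/104) + 4379/821 = 504*(-104) + 4379/821 = -52416 + 4379/821 = -43029157/821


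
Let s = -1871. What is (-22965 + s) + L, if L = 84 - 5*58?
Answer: -25042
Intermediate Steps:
L = -206 (L = 84 - 290 = -206)
(-22965 + s) + L = (-22965 - 1871) - 206 = -24836 - 206 = -25042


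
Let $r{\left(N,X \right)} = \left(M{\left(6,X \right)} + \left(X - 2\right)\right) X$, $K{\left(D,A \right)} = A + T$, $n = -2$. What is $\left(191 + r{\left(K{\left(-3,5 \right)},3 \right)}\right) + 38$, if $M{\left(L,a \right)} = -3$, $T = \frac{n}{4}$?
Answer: $223$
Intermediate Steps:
$T = - \frac{1}{2}$ ($T = - \frac{2}{4} = \left(-2\right) \frac{1}{4} = - \frac{1}{2} \approx -0.5$)
$K{\left(D,A \right)} = - \frac{1}{2} + A$ ($K{\left(D,A \right)} = A - \frac{1}{2} = - \frac{1}{2} + A$)
$r{\left(N,X \right)} = X \left(-5 + X\right)$ ($r{\left(N,X \right)} = \left(-3 + \left(X - 2\right)\right) X = \left(-3 + \left(-2 + X\right)\right) X = \left(-5 + X\right) X = X \left(-5 + X\right)$)
$\left(191 + r{\left(K{\left(-3,5 \right)},3 \right)}\right) + 38 = \left(191 + 3 \left(-5 + 3\right)\right) + 38 = \left(191 + 3 \left(-2\right)\right) + 38 = \left(191 - 6\right) + 38 = 185 + 38 = 223$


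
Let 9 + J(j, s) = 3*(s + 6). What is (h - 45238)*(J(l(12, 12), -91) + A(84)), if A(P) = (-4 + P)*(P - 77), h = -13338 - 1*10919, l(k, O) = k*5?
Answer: -20570520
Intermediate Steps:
l(k, O) = 5*k
h = -24257 (h = -13338 - 10919 = -24257)
J(j, s) = 9 + 3*s (J(j, s) = -9 + 3*(s + 6) = -9 + 3*(6 + s) = -9 + (18 + 3*s) = 9 + 3*s)
A(P) = (-77 + P)*(-4 + P) (A(P) = (-4 + P)*(-77 + P) = (-77 + P)*(-4 + P))
(h - 45238)*(J(l(12, 12), -91) + A(84)) = (-24257 - 45238)*((9 + 3*(-91)) + (308 + 84**2 - 81*84)) = -69495*((9 - 273) + (308 + 7056 - 6804)) = -69495*(-264 + 560) = -69495*296 = -20570520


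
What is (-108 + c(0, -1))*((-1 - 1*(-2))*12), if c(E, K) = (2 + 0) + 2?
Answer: -1248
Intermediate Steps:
c(E, K) = 4 (c(E, K) = 2 + 2 = 4)
(-108 + c(0, -1))*((-1 - 1*(-2))*12) = (-108 + 4)*((-1 - 1*(-2))*12) = -104*(-1 + 2)*12 = -104*12 = -1248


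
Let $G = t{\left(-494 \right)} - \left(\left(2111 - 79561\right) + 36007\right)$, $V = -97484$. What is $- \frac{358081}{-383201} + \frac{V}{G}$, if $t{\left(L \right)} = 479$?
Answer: $- \frac{11172247301}{8032276161} \approx -1.3909$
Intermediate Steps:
$G = 41922$ ($G = 479 - \left(\left(2111 - 79561\right) + 36007\right) = 479 - \left(-77450 + 36007\right) = 479 - -41443 = 479 + 41443 = 41922$)
$- \frac{358081}{-383201} + \frac{V}{G} = - \frac{358081}{-383201} - \frac{97484}{41922} = \left(-358081\right) \left(- \frac{1}{383201}\right) - \frac{48742}{20961} = \frac{358081}{383201} - \frac{48742}{20961} = - \frac{11172247301}{8032276161}$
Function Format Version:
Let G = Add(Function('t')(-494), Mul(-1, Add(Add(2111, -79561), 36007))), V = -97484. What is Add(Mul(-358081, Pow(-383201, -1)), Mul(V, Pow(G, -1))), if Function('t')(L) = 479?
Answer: Rational(-11172247301, 8032276161) ≈ -1.3909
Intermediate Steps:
G = 41922 (G = Add(479, Mul(-1, Add(Add(2111, -79561), 36007))) = Add(479, Mul(-1, Add(-77450, 36007))) = Add(479, Mul(-1, -41443)) = Add(479, 41443) = 41922)
Add(Mul(-358081, Pow(-383201, -1)), Mul(V, Pow(G, -1))) = Add(Mul(-358081, Pow(-383201, -1)), Mul(-97484, Pow(41922, -1))) = Add(Mul(-358081, Rational(-1, 383201)), Mul(-97484, Rational(1, 41922))) = Add(Rational(358081, 383201), Rational(-48742, 20961)) = Rational(-11172247301, 8032276161)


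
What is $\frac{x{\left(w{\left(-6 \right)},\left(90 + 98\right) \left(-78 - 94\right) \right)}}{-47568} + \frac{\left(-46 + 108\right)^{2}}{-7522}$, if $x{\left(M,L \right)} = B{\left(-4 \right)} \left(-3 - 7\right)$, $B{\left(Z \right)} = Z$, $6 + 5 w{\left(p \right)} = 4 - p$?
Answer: $- \frac{11447017}{22362906} \approx -0.51188$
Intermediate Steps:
$w{\left(p \right)} = - \frac{2}{5} - \frac{p}{5}$ ($w{\left(p \right)} = - \frac{6}{5} + \frac{4 - p}{5} = - \frac{6}{5} - \left(- \frac{4}{5} + \frac{p}{5}\right) = - \frac{2}{5} - \frac{p}{5}$)
$x{\left(M,L \right)} = 40$ ($x{\left(M,L \right)} = - 4 \left(-3 - 7\right) = \left(-4\right) \left(-10\right) = 40$)
$\frac{x{\left(w{\left(-6 \right)},\left(90 + 98\right) \left(-78 - 94\right) \right)}}{-47568} + \frac{\left(-46 + 108\right)^{2}}{-7522} = \frac{40}{-47568} + \frac{\left(-46 + 108\right)^{2}}{-7522} = 40 \left(- \frac{1}{47568}\right) + 62^{2} \left(- \frac{1}{7522}\right) = - \frac{5}{5946} + 3844 \left(- \frac{1}{7522}\right) = - \frac{5}{5946} - \frac{1922}{3761} = - \frac{11447017}{22362906}$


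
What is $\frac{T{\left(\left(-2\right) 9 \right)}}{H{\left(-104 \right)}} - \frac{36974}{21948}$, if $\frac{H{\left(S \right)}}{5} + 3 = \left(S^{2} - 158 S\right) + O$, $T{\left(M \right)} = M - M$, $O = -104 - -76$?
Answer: $- \frac{18487}{10974} \approx -1.6846$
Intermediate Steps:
$O = -28$ ($O = -104 + 76 = -28$)
$T{\left(M \right)} = 0$
$H{\left(S \right)} = -155 - 790 S + 5 S^{2}$ ($H{\left(S \right)} = -15 + 5 \left(\left(S^{2} - 158 S\right) - 28\right) = -15 + 5 \left(-28 + S^{2} - 158 S\right) = -15 - \left(140 - 5 S^{2} + 790 S\right) = -155 - 790 S + 5 S^{2}$)
$\frac{T{\left(\left(-2\right) 9 \right)}}{H{\left(-104 \right)}} - \frac{36974}{21948} = \frac{0}{-155 - -82160 + 5 \left(-104\right)^{2}} - \frac{36974}{21948} = \frac{0}{-155 + 82160 + 5 \cdot 10816} - \frac{18487}{10974} = \frac{0}{-155 + 82160 + 54080} - \frac{18487}{10974} = \frac{0}{136085} - \frac{18487}{10974} = 0 \cdot \frac{1}{136085} - \frac{18487}{10974} = 0 - \frac{18487}{10974} = - \frac{18487}{10974}$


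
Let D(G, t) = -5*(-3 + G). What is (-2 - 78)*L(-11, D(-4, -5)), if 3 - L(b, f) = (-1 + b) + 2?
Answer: -1040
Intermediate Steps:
D(G, t) = 15 - 5*G
L(b, f) = 2 - b (L(b, f) = 3 - ((-1 + b) + 2) = 3 - (1 + b) = 3 + (-1 - b) = 2 - b)
(-2 - 78)*L(-11, D(-4, -5)) = (-2 - 78)*(2 - 1*(-11)) = -80*(2 + 11) = -80*13 = -1040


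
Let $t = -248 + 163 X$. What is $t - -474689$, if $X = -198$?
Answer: $442167$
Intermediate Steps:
$t = -32522$ ($t = -248 + 163 \left(-198\right) = -248 - 32274 = -32522$)
$t - -474689 = -32522 - -474689 = -32522 + 474689 = 442167$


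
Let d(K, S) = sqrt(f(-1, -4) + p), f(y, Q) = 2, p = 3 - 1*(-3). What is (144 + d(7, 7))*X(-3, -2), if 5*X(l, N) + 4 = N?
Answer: -864/5 - 12*sqrt(2)/5 ≈ -176.19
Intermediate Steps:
X(l, N) = -4/5 + N/5
p = 6 (p = 3 + 3 = 6)
d(K, S) = 2*sqrt(2) (d(K, S) = sqrt(2 + 6) = sqrt(8) = 2*sqrt(2))
(144 + d(7, 7))*X(-3, -2) = (144 + 2*sqrt(2))*(-4/5 + (1/5)*(-2)) = (144 + 2*sqrt(2))*(-4/5 - 2/5) = (144 + 2*sqrt(2))*(-6/5) = -864/5 - 12*sqrt(2)/5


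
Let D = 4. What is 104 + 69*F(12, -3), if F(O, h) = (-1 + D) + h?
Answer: 104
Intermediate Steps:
F(O, h) = 3 + h (F(O, h) = (-1 + 4) + h = 3 + h)
104 + 69*F(12, -3) = 104 + 69*(3 - 3) = 104 + 69*0 = 104 + 0 = 104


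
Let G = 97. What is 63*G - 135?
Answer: 5976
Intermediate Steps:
63*G - 135 = 63*97 - 135 = 6111 - 135 = 5976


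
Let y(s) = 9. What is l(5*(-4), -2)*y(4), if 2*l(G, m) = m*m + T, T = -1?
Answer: 27/2 ≈ 13.500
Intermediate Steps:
l(G, m) = -½ + m²/2 (l(G, m) = (m*m - 1)/2 = (m² - 1)/2 = (-1 + m²)/2 = -½ + m²/2)
l(5*(-4), -2)*y(4) = (-½ + (½)*(-2)²)*9 = (-½ + (½)*4)*9 = (-½ + 2)*9 = (3/2)*9 = 27/2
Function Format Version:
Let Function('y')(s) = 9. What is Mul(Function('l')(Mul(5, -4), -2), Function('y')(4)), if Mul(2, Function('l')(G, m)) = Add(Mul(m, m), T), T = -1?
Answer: Rational(27, 2) ≈ 13.500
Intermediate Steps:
Function('l')(G, m) = Add(Rational(-1, 2), Mul(Rational(1, 2), Pow(m, 2))) (Function('l')(G, m) = Mul(Rational(1, 2), Add(Mul(m, m), -1)) = Mul(Rational(1, 2), Add(Pow(m, 2), -1)) = Mul(Rational(1, 2), Add(-1, Pow(m, 2))) = Add(Rational(-1, 2), Mul(Rational(1, 2), Pow(m, 2))))
Mul(Function('l')(Mul(5, -4), -2), Function('y')(4)) = Mul(Add(Rational(-1, 2), Mul(Rational(1, 2), Pow(-2, 2))), 9) = Mul(Add(Rational(-1, 2), Mul(Rational(1, 2), 4)), 9) = Mul(Add(Rational(-1, 2), 2), 9) = Mul(Rational(3, 2), 9) = Rational(27, 2)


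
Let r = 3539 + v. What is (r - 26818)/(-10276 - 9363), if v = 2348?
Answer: 20931/19639 ≈ 1.0658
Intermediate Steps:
r = 5887 (r = 3539 + 2348 = 5887)
(r - 26818)/(-10276 - 9363) = (5887 - 26818)/(-10276 - 9363) = -20931/(-19639) = -20931*(-1/19639) = 20931/19639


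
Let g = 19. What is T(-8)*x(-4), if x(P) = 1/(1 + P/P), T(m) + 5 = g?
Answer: 7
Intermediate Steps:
T(m) = 14 (T(m) = -5 + 19 = 14)
x(P) = ½ (x(P) = 1/(1 + 1) = 1/2 = ½)
T(-8)*x(-4) = 14*(½) = 7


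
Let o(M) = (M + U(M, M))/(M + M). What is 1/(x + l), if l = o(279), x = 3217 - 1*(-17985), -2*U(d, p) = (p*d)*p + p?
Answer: 1/1742 ≈ 0.00057405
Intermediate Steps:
U(d, p) = -p/2 - d*p**2/2 (U(d, p) = -((p*d)*p + p)/2 = -((d*p)*p + p)/2 = -(d*p**2 + p)/2 = -(p + d*p**2)/2 = -p/2 - d*p**2/2)
o(M) = (M - M*(1 + M**2)/2)/(2*M) (o(M) = (M - M*(1 + M*M)/2)/(M + M) = (M - M*(1 + M**2)/2)/((2*M)) = (M - M*(1 + M**2)/2)*(1/(2*M)) = (M - M*(1 + M**2)/2)/(2*M))
x = 21202 (x = 3217 + 17985 = 21202)
l = -19460 (l = 1/4 - 1/4*279**2 = 1/4 - 1/4*77841 = 1/4 - 77841/4 = -19460)
1/(x + l) = 1/(21202 - 19460) = 1/1742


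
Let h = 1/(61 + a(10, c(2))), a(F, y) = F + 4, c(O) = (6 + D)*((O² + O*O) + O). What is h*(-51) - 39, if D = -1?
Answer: -992/25 ≈ -39.680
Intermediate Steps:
c(O) = 5*O + 10*O² (c(O) = (6 - 1)*((O² + O*O) + O) = 5*((O² + O²) + O) = 5*(2*O² + O) = 5*(O + 2*O²) = 5*O + 10*O²)
a(F, y) = 4 + F
h = 1/75 (h = 1/(61 + (4 + 10)) = 1/(61 + 14) = 1/75 ≈ 0.013333)
h*(-51) - 39 = (1/75)*(-51) - 39 = -17/25 - 39 = -992/25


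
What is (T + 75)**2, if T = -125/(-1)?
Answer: 40000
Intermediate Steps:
T = 125 (T = -125*(-1) = 125)
(T + 75)**2 = (125 + 75)**2 = 200**2 = 40000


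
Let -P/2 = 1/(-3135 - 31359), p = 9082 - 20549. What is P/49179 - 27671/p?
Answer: 23470271395390/9726197172471 ≈ 2.4131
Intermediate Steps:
p = -11467
P = 1/17247 (P = -2/(-3135 - 31359) = -2/(-34494) = -2*(-1/34494) = 1/17247 ≈ 5.7981e-5)
P/49179 - 27671/p = (1/17247)/49179 - 27671/(-11467) = (1/17247)*(1/49179) - 27671*(-1/11467) = 1/848190213 + 27671/11467 = 23470271395390/9726197172471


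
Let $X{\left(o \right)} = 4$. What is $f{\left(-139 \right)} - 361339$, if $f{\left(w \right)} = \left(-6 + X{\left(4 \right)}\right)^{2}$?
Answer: $-361335$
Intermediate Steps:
$f{\left(w \right)} = 4$ ($f{\left(w \right)} = \left(-6 + 4\right)^{2} = \left(-2\right)^{2} = 4$)
$f{\left(-139 \right)} - 361339 = 4 - 361339 = -361335$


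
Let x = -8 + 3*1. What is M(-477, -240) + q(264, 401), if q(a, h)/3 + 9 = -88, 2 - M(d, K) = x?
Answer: -284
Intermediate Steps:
x = -5 (x = -8 + 3 = -5)
M(d, K) = 7 (M(d, K) = 2 - 1*(-5) = 2 + 5 = 7)
q(a, h) = -291 (q(a, h) = -27 + 3*(-88) = -27 - 264 = -291)
M(-477, -240) + q(264, 401) = 7 - 291 = -284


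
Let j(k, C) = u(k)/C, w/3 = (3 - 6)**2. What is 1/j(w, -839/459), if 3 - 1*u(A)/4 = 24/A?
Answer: -839/3876 ≈ -0.21646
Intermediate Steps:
u(A) = 12 - 96/A
w = 27 (w = 3*(3 - 6)**2 = 3*(-3)**2 = 3*9 = 27)
j(k, C) = (12 - 96/k)/C
1/j(w, -839/459) = 1/(12*(-8 + 27)/(-839/459*27)) = 1/(12*(1/27)*19/(-839*1/459)) = 1/(12*(1/27)*19/(-839/459)) = 1/(12*(-459/839)*(1/27)*19) = 1/(-3876/839) = -839/3876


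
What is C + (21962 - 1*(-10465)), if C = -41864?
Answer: -9437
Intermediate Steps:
C + (21962 - 1*(-10465)) = -41864 + (21962 - 1*(-10465)) = -41864 + (21962 + 10465) = -41864 + 32427 = -9437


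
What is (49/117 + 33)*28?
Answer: 109480/117 ≈ 935.73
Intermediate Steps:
(49/117 + 33)*28 = (3910/117)*28 = 109480/117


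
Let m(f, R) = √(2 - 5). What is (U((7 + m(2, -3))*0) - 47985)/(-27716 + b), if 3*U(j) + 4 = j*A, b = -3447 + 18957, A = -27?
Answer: 401/102 ≈ 3.9314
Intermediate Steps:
m(f, R) = I*√3 (m(f, R) = √(-3) = I*√3)
b = 15510
U(j) = -4/3 - 9*j (U(j) = -4/3 + (j*(-27))/3 = -4/3 + (-27*j)/3 = -4/3 - 9*j)
(U((7 + m(2, -3))*0) - 47985)/(-27716 + b) = ((-4/3 - 9*(7 + I*√3)*0) - 47985)/(-27716 + 15510) = ((-4/3 - 9*0) - 47985)/(-12206) = ((-4/3 + 0) - 47985)*(-1/12206) = (-4/3 - 47985)*(-1/12206) = -143959/3*(-1/12206) = 401/102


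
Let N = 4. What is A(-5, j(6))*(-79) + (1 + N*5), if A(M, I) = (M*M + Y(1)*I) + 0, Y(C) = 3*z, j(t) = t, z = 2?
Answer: -4798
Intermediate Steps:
Y(C) = 6 (Y(C) = 3*2 = 6)
A(M, I) = M² + 6*I (A(M, I) = (M*M + 6*I) + 0 = (M² + 6*I) + 0 = M² + 6*I)
A(-5, j(6))*(-79) + (1 + N*5) = ((-5)² + 6*6)*(-79) + (1 + 4*5) = (25 + 36)*(-79) + (1 + 20) = 61*(-79) + 21 = -4819 + 21 = -4798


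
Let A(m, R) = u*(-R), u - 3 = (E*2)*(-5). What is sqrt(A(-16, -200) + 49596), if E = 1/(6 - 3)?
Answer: 22*sqrt(921)/3 ≈ 222.55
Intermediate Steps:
E = 1/3 ≈ 0.33333
u = -1/3 (u = 3 + ((1/3)*2)*(-5) = 3 + (2/3)*(-5) = 3 - 10/3 = -1/3 ≈ -0.33333)
A(m, R) = R/3 (A(m, R) = -(-1)*R/3 = R/3)
sqrt(A(-16, -200) + 49596) = sqrt((1/3)*(-200) + 49596) = sqrt(-200/3 + 49596) = sqrt(148588/3) = 22*sqrt(921)/3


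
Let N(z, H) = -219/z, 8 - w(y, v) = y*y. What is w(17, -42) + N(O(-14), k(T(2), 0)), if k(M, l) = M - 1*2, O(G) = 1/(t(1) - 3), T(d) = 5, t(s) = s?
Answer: 157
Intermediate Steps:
O(G) = -1/2 (O(G) = 1/(1 - 3) = 1/(-2) = -1/2)
w(y, v) = 8 - y**2 (w(y, v) = 8 - y*y = 8 - y**2)
k(M, l) = -2 + M (k(M, l) = M - 2 = -2 + M)
w(17, -42) + N(O(-14), k(T(2), 0)) = (8 - 1*17**2) - 219/(-1/2) = (8 - 1*289) - 219*(-2) = (8 - 289) + 438 = -281 + 438 = 157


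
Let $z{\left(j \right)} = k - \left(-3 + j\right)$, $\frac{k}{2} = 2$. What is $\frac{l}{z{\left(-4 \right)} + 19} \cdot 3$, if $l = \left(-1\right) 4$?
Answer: $- \frac{2}{5} \approx -0.4$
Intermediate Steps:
$k = 4$ ($k = 2 \cdot 2 = 4$)
$z{\left(j \right)} = 7 - j$ ($z{\left(j \right)} = 4 - \left(-3 + j\right) = 7 - j$)
$l = -4$
$\frac{l}{z{\left(-4 \right)} + 19} \cdot 3 = \frac{1}{\left(7 - -4\right) + 19} \left(-4\right) 3 = \frac{1}{\left(7 + 4\right) + 19} \left(-4\right) 3 = \frac{1}{11 + 19} \left(-4\right) 3 = \frac{1}{30} \left(-4\right) 3 = \left(- \frac{2}{15}\right) 3 = - \frac{2}{5}$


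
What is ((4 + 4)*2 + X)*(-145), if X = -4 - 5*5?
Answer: 1885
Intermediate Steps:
X = -29 (X = -4 - 25 = -29)
((4 + 4)*2 + X)*(-145) = ((4 + 4)*2 - 29)*(-145) = (8*2 - 29)*(-145) = (16 - 29)*(-145) = -13*(-145) = 1885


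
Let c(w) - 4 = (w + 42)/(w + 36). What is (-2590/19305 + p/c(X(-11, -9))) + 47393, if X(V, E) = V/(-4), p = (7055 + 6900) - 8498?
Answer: 8792345240/181467 ≈ 48452.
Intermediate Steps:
p = 5457 (p = 13955 - 8498 = 5457)
X(V, E) = -V/4 (X(V, E) = V*(-¼) = -V/4)
c(w) = 4 + (42 + w)/(36 + w) (c(w) = 4 + (w + 42)/(w + 36) = 4 + (42 + w)/(36 + w))
(-2590/19305 + p/c(X(-11, -9))) + 47393 = (-2590/19305 + 5457/(((186 + 5*(-¼*(-11)))/(36 - ¼*(-11))))) + 47393 = (-2590*1/19305 + 5457/(((186 + 5*(11/4))/(36 + 11/4)))) + 47393 = (-518/3861 + 5457/(((186 + 55/4)/(155/4)))) + 47393 = (-518/3861 + 5457/(((4/155)*(799/4)))) + 47393 = (-518/3861 + 5457/(799/155)) + 47393 = (-518/3861 + 5457*(155/799)) + 47393 = (-518/3861 + 49755/47) + 47393 = 192079709/181467 + 47393 = 8792345240/181467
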